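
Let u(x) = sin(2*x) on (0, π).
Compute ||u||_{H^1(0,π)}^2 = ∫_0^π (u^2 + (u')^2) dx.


||u||_{H^1(0,π)}^2 = 5*π/2

u'(x) = 2*cos(2*x).
Expand u² and (u')² and integrate term by term on (0, π), using: for integers n ≥ 1, ∫_0^π sin²(nx) dx = ∫_0^π cos²(nx) dx = π/2; for n ≠ n', ∫_0^π sin(nx)sin(n'x) dx = ∫_0^π cos(nx)cos(n'x) dx = 0; and by product-to-sum, ∫_0^π sin(nx)cos(n'x) dx = ½∫_0^π [sin((n+n')x) + sin((n−n')x)] dx, which is 0 when n+n' is even and 2n/(n²−n'²) when n+n' is odd (it need not vanish on (0, π)).
  u² squared terms: (1)²·∫sin(2x)² dx = 1·π/2 = π/2.
  So ∫_0^π u² dx = π/2.
  (u')² squared terms: (2)²·∫cos(2x)² dx = 4·π/2 = 2*π.
  So ∫_0^π (u')² dx = 2*π.
||u||_{H^1}^2 = (π/2) + (2*π) = 5*π/2.


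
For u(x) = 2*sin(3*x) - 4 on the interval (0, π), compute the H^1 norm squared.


||u||_{H^1(0,π)}^2 = -32/3 + 36*π

u'(x) = 6*cos(3*x).
Expand u² and (u')² and integrate term by term on (0, π), using: for integers n ≥ 1, ∫_0^π sin²(nx) dx = ∫_0^π cos²(nx) dx = π/2; for n ≠ n', ∫_0^π sin(nx)sin(n'x) dx = ∫_0^π cos(nx)cos(n'x) dx = 0; and by product-to-sum, ∫_0^π sin(nx)cos(n'x) dx = ½∫_0^π [sin((n+n')x) + sin((n−n')x)] dx, which is 0 when n+n' is even and 2n/(n²−n'²) when n+n' is odd (it need not vanish on (0, π)). For the constant mode: ∫_0^π 1 dx = π, ∫_0^π cos(nx) dx = 0, ∫_0^π sin(nx) dx = (1−(−1)^n)/n.
  u² squared terms: (-4)²·∫1 dx = 16·π = 16*π;  (2)²·∫sin(3x)² dx = 4·π/2 = 2*π.
  u² cross terms: 2·(-4)·(2)·∫1·sin(3x) dx = -16·(2/3) = -32/3.
  So ∫_0^π u² dx = 16*π + 2*π − 32/3 = -32/3 + 18*π.
  (u')² squared terms: (6)²·∫cos(3x)² dx = 36·π/2 = 18*π.
  So ∫_0^π (u')² dx = 18*π.
||u||_{H^1}^2 = (-32/3 + 18*π) + (18*π) = -32/3 + 36*π.


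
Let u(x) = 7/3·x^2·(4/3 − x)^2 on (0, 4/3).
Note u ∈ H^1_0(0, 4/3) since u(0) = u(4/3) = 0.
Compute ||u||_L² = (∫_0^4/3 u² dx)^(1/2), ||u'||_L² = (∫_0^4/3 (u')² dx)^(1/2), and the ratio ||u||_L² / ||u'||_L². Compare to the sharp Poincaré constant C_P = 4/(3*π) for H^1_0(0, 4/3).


||u||_L² / ||u'||_L² = 2*sqrt(3)/9 < C_P = 4/(3*π).

u(x) = 7/3·x^2·(4/3 − x)^2, so u'(x) = 28*x*(3*x - 4)*(3*x - 2)/27.
u(x) = 7/3·x^2·(4/3 − x)^2 vanishes at x = 0 and x = 4/3, so u ∈ H^1_0(0, 4/3). Differentiate via the product rule and integrate the resulting polynomials term by term.
  ∫_0^4/3 u² dx = ∫_0^4/3 (49*x^8/9 - 784*x^7/27 + 1568*x^6/27 - 12544*x^5/243 + 12544*x^4/729) dx. Term by term:
    ∫_0^4/3 49*x^8/9 dx = 12845056/1594323;  ∫_0^4/3 -784*x^7/27 dx = -6422528/177147;  ∫_0^4/3 1568*x^6/27 dx = 3670016/59049;
    ∫_0^4/3 -12544*x^5/243 dx = -25690112/531441;  ∫_0^4/3 12544*x^4/729 dx = 12845056/885735.
  Sum: 12845056/1594323 − 6422528/177147 + 3670016/59049 − 25690112/531441 + 12845056/885735 = 917504/7971615.
  ∫_0^4/3 (u')² dx = ∫_0^4/3 (784*x^6/9 - 3136*x^5/9 + 40768*x^4/81 - 25088*x^3/81 + 50176*x^2/729) dx. Term by term:
    ∫_0^4/3 784*x^6/9 dx = 1835008/19683;  ∫_0^4/3 -3136*x^5/9 dx = -6422528/19683;  ∫_0^4/3 40768*x^4/81 dx = 41746432/98415;
    ∫_0^4/3 -25088*x^3/81 dx = -1605632/6561;  ∫_0^4/3 50176*x^2/729 dx = 3211264/59049.
  Sum: 1835008/19683 − 6422528/19683 + 41746432/98415 − 1605632/6561 + 3211264/59049 = 229376/295245.
∫_0^4/3 u² dx = 917504/7971615, so ||u||_L² = 256*sqrt(210)/10935.
∫_0^4/3 (u')² dx = 229376/295245, so ||u'||_L² = 128*sqrt(70)/1215.
Ratio ||u||_L² / ||u'||_L² = 2*sqrt(3)/9.
Sharp Poincaré constant on H^1_0(0, 4/3) is C_P = L/π = 4/(3*π), achieved by sin(3*π/4·x).
A polynomial bump cannot attain the sharp Poincaré constant (only the first sine eigenfunction does), so the ratio is strictly less than C_P, consistent with ||u||_L² ≤ C_P ||u'||_L².


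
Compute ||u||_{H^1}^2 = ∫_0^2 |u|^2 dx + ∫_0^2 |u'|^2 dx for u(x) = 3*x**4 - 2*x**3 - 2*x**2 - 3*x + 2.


||u||_{H^1}^2 = 92266/105

The H^1 norm (squared) on an interval (0, L) is
  ||u||_{H^1}^2 = ∫_0^L u(x)^2 dx + ∫_0^L u'(x)^2 dx.
Compute u'(x) = 12*x**3 - 6*x**2 - 4*x - 3.
Then u(x)^2 = 9*x**8 - 12*x**7 - 8*x**6 - 10*x**5 + 28*x**4 + 4*x**3 + x**2 - 12*x + 4 and u'(x)^2 = 144*x**6 - 144*x**5 - 60*x**4 - 24*x**3 + 52*x**2 + 24*x + 9.
Integrate each monomial from 0 to 2 using ∫_0^2 c·x^n dx = c·2^(n+1)/(n+1):
  ∫_0^2 u(x)^2 dx = ∫_0^2 (9*x^8 - 12*x^7 - 8*x^6 - 10*x^5 + 28*x^4 + 4*x^3 + x^2 - 12*x + 4) dx. Term by term:
    ∫_0^2 9*x^8 dx = 512;  ∫_0^2 -12*x^7 dx = -384;  ∫_0^2 -8*x^6 dx = -1024/7;
    ∫_0^2 -10*x^5 dx = -320/3;  ∫_0^2 28*x^4 dx = 896/5;  ∫_0^2 4*x^3 dx = 16;
    ∫_0^2 x^2 dx = 8/3;  ∫_0^2 -12*x dx = -24;  ∫_0^2 4 dx = 8.
  Sum: 512 − 384 − 1024/7 − 320/3 + 896/5 + 16 + 8/3 − 24 + 8 = 1992/35.
  ∫_0^2 u'(x)^2 dx = ∫_0^2 (144*x^6 - 144*x^5 - 60*x^4 - 24*x^3 + 52*x^2 + 24*x + 9) dx. Term by term:
    ∫_0^2 144*x^6 dx = 18432/7;  ∫_0^2 -144*x^5 dx = -1536;  ∫_0^2 -60*x^4 dx = -384;
    ∫_0^2 -24*x^3 dx = -96;  ∫_0^2 52*x^2 dx = 416/3;  ∫_0^2 24*x dx = 48;
    ∫_0^2 9 dx = 18.
  Sum: 18432/7 − 1536 − 384 − 96 + 416/3 + 48 + 18 = 17258/21.
Adding: ||u||_{H^1}^2 = 1992/35 + 17258/21 = 92266/105.


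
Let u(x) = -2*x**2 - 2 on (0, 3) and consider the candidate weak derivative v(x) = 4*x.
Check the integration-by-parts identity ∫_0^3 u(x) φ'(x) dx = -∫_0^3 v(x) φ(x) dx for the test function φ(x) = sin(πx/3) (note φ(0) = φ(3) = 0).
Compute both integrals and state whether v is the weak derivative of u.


LHS = 36/π, RHS = -36/π. No, v is not the weak derivative of u.

u(x) = -2*x**2 - 2, classical derivative u'(x) = -4*x.
φ(x) = sin(πx/3), so φ'(x) = π*cos(π*x/3)/3.
Note φ(0) = φ(3) = 0, so the boundary term u·φ vanishes.
LHS = ∫_0^3 u(x) φ'(x) dx = ∫_0^3 (-2*π*x^2*cos(π*x/3)/3 - 2*π*cos(π*x/3)/3) dx. Term by term:
  ∫_0^3 -2*π*cos(π*x/3)/3 dx = 0;  ∫_0^3 -2*π*x^2*cos(π*x/3)/3 dx = 36/π.
Sum: 0 + 36/π = 36/π.
So LHS = 36/π.
∫_0^3 v(x) φ(x) dx = ∫_0^3 (4*x*sin(π*x/3)) dx. Term by term:
  ∫_0^3 4*x*sin(π*x/3) dx = 36/π.
So RHS = -∫_0^3 v(x) φ(x) dx = -36/π.
LHS − RHS = 72/π ≠ 0, so the identity fails.
(For a valid weak derivative the identity must hold for EVERY test function, in particular this one. The failure shows v is NOT the weak derivative of u.)
Correct weak derivative would be u'(x) = -4*x.


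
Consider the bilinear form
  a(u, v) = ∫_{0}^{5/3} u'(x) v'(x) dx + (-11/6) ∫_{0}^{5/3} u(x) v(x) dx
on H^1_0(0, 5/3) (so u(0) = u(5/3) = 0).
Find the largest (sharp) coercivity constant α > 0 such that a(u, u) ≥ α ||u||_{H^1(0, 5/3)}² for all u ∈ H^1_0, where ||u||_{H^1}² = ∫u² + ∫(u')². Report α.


α = (-275 + 54*π^2)/(6*(25 + 9*π^2))

Coercivity of a(·,·) on H^1_0(0, 5/3) means a(u, u) ≥ α ||u||_{H^1}² for every u ∈ H^1_0.
The interval has length L = 5/3, and Poincaré/coercivity depend only on L. Here a(u, u) = ∫(u')² + (-11/6)·∫u².
Here c = -11/6 < 0 with |c| < (π/L)² = 9*π^2/25, so coercivity still holds. The condition a(u,u) ≥ α||u||_{H^1}² reads (1−α)∫(u')² ≥ (α−c)∫u². Any admissible α is ≤ 1 (rapidly oscillating u have ∫u²/∫(u')² → 0), and α = 1 would force 0 ≥ (1−c)∫u², impossible since c < 1; so 1−α > 0. By the sharp Poincaré inequality on H^1_0 of an interval of length L, ∫(u')² ≥ (π/L)²∫u² with equality for the first sine mode sin(π(x−x₀)/L) (x₀ the left endpoint), so the inequality holds for all u iff (1−α)(π/L)² ≥ α − c, i.e. α ≤ ((π/L)² + c)/((π/L)² + 1) = (1 + c(L/π)²)/(1 + (L/π)²). (Direct route, valid since c ≤ 0: Poincaré gives c∫u² ≥ c(L/π)²∫(u')², so a(u,u) ≥ (1 + c(L/π)²)∫(u')², while ||u||_{H^1}² ≤ (1 + (L/π)²)∫(u')²; dividing yields the same α.) With (π/L)² = 9*π^2/25 and c = -11/6, the largest admissible constant is α = ((π/L)² + c)/((π/L)² + 1).
Simplifying, α = (-275 + 54*π^2)/(6*(25 + 9*π^2)).


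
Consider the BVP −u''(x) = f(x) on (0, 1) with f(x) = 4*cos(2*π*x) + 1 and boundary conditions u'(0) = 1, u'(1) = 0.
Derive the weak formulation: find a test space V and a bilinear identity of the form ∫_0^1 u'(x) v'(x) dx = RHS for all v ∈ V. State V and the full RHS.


V = H^1(0, 1) (v unrestricted at boundary; u is determined up to an additive constant); weak form: ∫_0^1 u'v' dx = ∫_0^1 (4*cos(2*π*x) + 1) v dx − v(0) for all v ∈ V.

Multiply both sides by a test function v and integrate from 0 to 1:
  ∫_0^1 −u''(x) v(x) dx = ∫_0^1 f(x) v(x) dx.
Integrate the LHS by parts once:
  ∫_0^1 −u'' v dx = −[u'(x) v(x)]_0^1 + ∫_0^1 u'(x) v'(x) dx.
Thus ∫_0^1 u'(x) v'(x) dx = ∫_0^1 f(x) v(x) dx + [u'(x) v(x)]_0^1.
Choose V so that boundary terms are either known or forced to vanish.
u has inhomogeneous Neumann u'(0) = 1, u'(1) = 0. [u' v]_0^1 = (0)·v(1) − (1)·v(0) = − v(0). Take V = H^1(0, 1); boundary term becomes part of RHS.
Weak formulation: find u (satisfying any essential BC) such that ∫_0^1 u'(x) v'(x) dx = ∫_0^1 f v dx − v(0) for all v ∈ V (Neumann data are natural BCs: they enter the RHS as boundary terms).
Substituting f(x) = 4*cos(2*π*x) + 1, the right-hand side is ∫_0^1 (4*cos(2*π*x) + 1) v dx − v(0).
Compatibility check (pure Neumann): taking v ≡ 1 ∈ V gives 0 = ∫_0^1 f dx + (0) − (1), i.e. ∫_0^1 f dx must equal u'(0) − u'(1) = 1. Indeed ∫_0^1 (4*cos(2*π*x) + 1) dx = 1, so the data are compatible. The solution is then unique only up to an additive constant (fix it e.g. by requiring ∫_0^1 u dx = 0).


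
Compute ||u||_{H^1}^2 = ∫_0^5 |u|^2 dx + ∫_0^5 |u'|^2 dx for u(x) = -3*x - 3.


||u||_{H^1}^2 = 690

The H^1 norm (squared) on an interval (0, L) is
  ||u||_{H^1}^2 = ∫_0^L u(x)^2 dx + ∫_0^L u'(x)^2 dx.
Compute u'(x) = -3.
Then u(x)^2 = 9*x**2 + 18*x + 9 and u'(x)^2 = 9.
Integrate each monomial from 0 to 5 using ∫_0^5 c·x^n dx = c·5^(n+1)/(n+1):
  ∫_0^5 u(x)^2 dx = ∫_0^5 (9*x^2 + 18*x + 9) dx. Term by term:
    ∫_0^5 9*x^2 dx = 375;  ∫_0^5 18*x dx = 225;  ∫_0^5 9 dx = 45.
  Sum: 375 + 225 + 45 = 645.
  ∫_0^5 u'(x)^2 dx = ∫_0^5 (9) dx. Term by term:
    ∫_0^5 9 dx = 45.
Adding: ||u||_{H^1}^2 = 645 + 45 = 690.


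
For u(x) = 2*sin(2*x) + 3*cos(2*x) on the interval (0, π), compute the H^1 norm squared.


||u||_{H^1(0,π)}^2 = 65*π/2

u'(x) = -6*sin(2*x) + 4*cos(2*x).
Expand u² and (u')² and integrate term by term on (0, π), using: for integers n ≥ 1, ∫_0^π sin²(nx) dx = ∫_0^π cos²(nx) dx = π/2; for n ≠ n', ∫_0^π sin(nx)sin(n'x) dx = ∫_0^π cos(nx)cos(n'x) dx = 0; and by product-to-sum, ∫_0^π sin(nx)cos(n'x) dx = ½∫_0^π [sin((n+n')x) + sin((n−n')x)] dx, which is 0 when n+n' is even and 2n/(n²−n'²) when n+n' is odd (it need not vanish on (0, π)).
  u² squared terms: (2)²·∫sin(2x)² dx = 4·π/2 = 2*π;  (3)²·∫cos(2x)² dx = 9·π/2 = 9*π/2.
  u² cross terms: 2·(2)·(3)·∫sin(2x)·cos(2x) dx = 12·(0) = 0.
  So ∫_0^π u² dx = 2*π + 9*π/2 + 0 = 13*π/2.
  (u')² squared terms: (-6)²·∫sin(2x)² dx = 36·π/2 = 18*π;  (4)²·∫cos(2x)² dx = 16·π/2 = 8*π.
  (u')² cross terms: 2·(-6)·(4)·∫sin(2x)·cos(2x) dx = -48·(0) = 0.
  So ∫_0^π (u')² dx = 18*π + 8*π + 0 = 26*π.
||u||_{H^1}^2 = (13*π/2) + (26*π) = 65*π/2.


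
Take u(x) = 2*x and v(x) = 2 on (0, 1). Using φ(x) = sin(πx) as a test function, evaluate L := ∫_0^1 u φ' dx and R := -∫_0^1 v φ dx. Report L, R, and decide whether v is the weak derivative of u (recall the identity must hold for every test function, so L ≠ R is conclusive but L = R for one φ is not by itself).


LHS = -4/π, RHS = -4/π. Yes, v = u' weakly.

u(x) = 2*x, classical derivative u'(x) = 2.
φ(x) = sin(πx), so φ'(x) = π*cos(π*x).
Note φ(0) = φ(1) = 0, so the boundary term u·φ vanishes.
LHS = ∫_0^1 u(x) φ'(x) dx = ∫_0^1 (2*π*x*cos(π*x)) dx. Term by term:
  ∫_0^1 2*π*x*cos(π*x) dx = -4/π.
So LHS = -4/π.
∫_0^1 v(x) φ(x) dx = ∫_0^1 (2*sin(π*x)) dx. Term by term:
  ∫_0^1 2*sin(π*x) dx = 4/π.
So RHS = -∫_0^1 v(x) φ(x) dx = -4/π.
LHS = RHS, so the identity holds for this test φ.
Moreover u is smooth here and v(x) = u'(x) = 2 pointwise, so the identity holds for every test function. Hence v is the weak derivative of u.


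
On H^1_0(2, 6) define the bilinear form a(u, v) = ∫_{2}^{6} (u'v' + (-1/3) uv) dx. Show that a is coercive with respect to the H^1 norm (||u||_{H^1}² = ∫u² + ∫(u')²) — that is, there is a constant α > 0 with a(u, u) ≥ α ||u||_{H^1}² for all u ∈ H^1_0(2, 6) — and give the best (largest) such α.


α = (-16/3 + π^2)/(π^2 + 16)

Coercivity of a(·,·) on H^1_0(2, 6) means a(u, u) ≥ α ||u||_{H^1}² for every u ∈ H^1_0.
The interval has length L = 4, and Poincaré/coercivity depend only on L. Here a(u, u) = ∫(u')² + (-1/3)·∫u².
Here c = -1/3 < 0 with |c| < (π/L)² = π^2/16, so coercivity still holds. The condition a(u,u) ≥ α||u||_{H^1}² reads (1−α)∫(u')² ≥ (α−c)∫u². Any admissible α is ≤ 1 (rapidly oscillating u have ∫u²/∫(u')² → 0), and α = 1 would force 0 ≥ (1−c)∫u², impossible since c < 1; so 1−α > 0. By the sharp Poincaré inequality on H^1_0 of an interval of length L, ∫(u')² ≥ (π/L)²∫u² with equality for the first sine mode sin(π(x−x₀)/L) (x₀ the left endpoint), so the inequality holds for all u iff (1−α)(π/L)² ≥ α − c, i.e. α ≤ ((π/L)² + c)/((π/L)² + 1) = (1 + c(L/π)²)/(1 + (L/π)²). (Direct route, valid since c ≤ 0: Poincaré gives c∫u² ≥ c(L/π)²∫(u')², so a(u,u) ≥ (1 + c(L/π)²)∫(u')², while ||u||_{H^1}² ≤ (1 + (L/π)²)∫(u')²; dividing yields the same α.) With (π/L)² = π^2/16 and c = -1/3, the largest admissible constant is α = ((π/L)² + c)/((π/L)² + 1).
Simplifying, α = (-16/3 + π^2)/(π^2 + 16).


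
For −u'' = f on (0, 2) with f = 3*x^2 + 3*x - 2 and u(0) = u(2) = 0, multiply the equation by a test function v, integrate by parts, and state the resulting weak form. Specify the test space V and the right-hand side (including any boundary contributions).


V = H^1_0(0, 2) (so v(0) = v(2) = 0); weak form: ∫_0^2 u'v' dx = ∫_0^2 (3*x^2 + 3*x - 2) v dx for all v ∈ V.

Multiply both sides by a test function v and integrate from 0 to 2:
  ∫_0^2 −u''(x) v(x) dx = ∫_0^2 f(x) v(x) dx.
Integrate the LHS by parts once:
  ∫_0^2 −u'' v dx = −[u'(x) v(x)]_0^2 + ∫_0^2 u'(x) v'(x) dx.
Thus ∫_0^2 u'(x) v'(x) dx = ∫_0^2 f(x) v(x) dx + [u'(x) v(x)]_0^2.
Choose V so that boundary terms are either known or forced to vanish.
u is Dirichlet: u(0) = u(2) = 0. Let V = H^1_0(0, 2); then v(0) = v(2) = 0, and [u' v]_0^2 = 0.
Weak formulation: find u (satisfying any essential BC) such that ∫_0^2 u'(x) v'(x) dx = ∫_0^2 f v dx for all v ∈ V.
Substituting f(x) = 3*x^2 + 3*x - 2, the right-hand side is ∫_0^2 (3*x^2 + 3*x - 2) v dx.


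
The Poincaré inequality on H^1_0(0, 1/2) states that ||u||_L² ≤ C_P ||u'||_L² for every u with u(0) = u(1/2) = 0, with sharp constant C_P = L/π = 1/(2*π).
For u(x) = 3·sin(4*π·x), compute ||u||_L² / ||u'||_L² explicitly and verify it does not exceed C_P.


||u||_L² / ||u'||_L² = 1/(4*π) < C_P = 1/(2*π).

u(x) = 3·sin(4*π·x), so u'(x) = 12*π*cos(4*π*x).
Writing u(x) = A·sin(kπx/L) with A = 3 and k = 2, use ∫_0^L sin²(kπx/L) dx = L/2 and ∫_0^L cos²(kπx/L) dx = L/2.
u² = 9·sin²(4*π·x) and (u')² = 144*π^2·cos²(4*π·x), and each of sin², cos² integrates to L/2 = 1/4 over (0, 1/2).
∫_0^1/2 u² dx = 9/4, so ||u||_L² = 3/2.
∫_0^1/2 (u')² dx = 36*π^2, so ||u'||_L² = 6*π.
Ratio ||u||_L² / ||u'||_L² = 1/(4*π).
Sharp Poincaré constant on H^1_0(0, 1/2) is C_P = L/π = 1/(2*π), achieved by sin(2*π·x).
This is the k = 2 harmonic; the ratio L/(kπ) is strictly less than C_P = L/π, consistent with the sharp inequality ||u||_L² ≤ C_P ||u'||_L².


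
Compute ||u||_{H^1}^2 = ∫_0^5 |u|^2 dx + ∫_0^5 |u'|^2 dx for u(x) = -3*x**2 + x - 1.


||u||_{H^1}^2 = 37885/6

The H^1 norm (squared) on an interval (0, L) is
  ||u||_{H^1}^2 = ∫_0^L u(x)^2 dx + ∫_0^L u'(x)^2 dx.
Compute u'(x) = 1 - 6*x.
Then u(x)^2 = 9*x**4 - 6*x**3 + 7*x**2 - 2*x + 1 and u'(x)^2 = 36*x**2 - 12*x + 1.
Integrate each monomial from 0 to 5 using ∫_0^5 c·x^n dx = c·5^(n+1)/(n+1):
  ∫_0^5 u(x)^2 dx = ∫_0^5 (9*x^4 - 6*x^3 + 7*x^2 - 2*x + 1) dx. Term by term:
    ∫_0^5 9*x^4 dx = 5625;  ∫_0^5 -6*x^3 dx = -1875/2;  ∫_0^5 7*x^2 dx = 875/3;
    ∫_0^5 -2*x dx = -25;  ∫_0^5 1 dx = 5.
  Sum: 5625 − 1875/2 + 875/3 − 25 + 5 = 29755/6.
  ∫_0^5 u'(x)^2 dx = ∫_0^5 (36*x^2 - 12*x + 1) dx. Term by term:
    ∫_0^5 36*x^2 dx = 1500;  ∫_0^5 -12*x dx = -150;  ∫_0^5 1 dx = 5.
  Sum: 1500 − 150 + 5 = 1355.
Adding: ||u||_{H^1}^2 = 29755/6 + 1355 = 37885/6.


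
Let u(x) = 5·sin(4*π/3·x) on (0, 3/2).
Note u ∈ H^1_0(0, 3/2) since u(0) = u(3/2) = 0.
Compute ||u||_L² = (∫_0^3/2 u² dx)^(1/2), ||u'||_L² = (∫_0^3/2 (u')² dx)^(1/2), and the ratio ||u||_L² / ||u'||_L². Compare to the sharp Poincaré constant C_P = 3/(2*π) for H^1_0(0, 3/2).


||u||_L² / ||u'||_L² = 3/(4*π) < C_P = 3/(2*π).

u(x) = 5·sin(4*π/3·x), so u'(x) = 20*π*cos(4*π*x/3)/3.
Writing u(x) = A·sin(kπx/L) with A = 5 and k = 2, use ∫_0^L sin²(kπx/L) dx = L/2 and ∫_0^L cos²(kπx/L) dx = L/2.
u² = 25·sin²(4*π/3·x) and (u')² = 400*π^2/9·cos²(4*π/3·x), and each of sin², cos² integrates to L/2 = 3/4 over (0, 3/2).
∫_0^3/2 u² dx = 75/4, so ||u||_L² = 5*sqrt(3)/2.
∫_0^3/2 (u')² dx = 100*π^2/3, so ||u'||_L² = 10*sqrt(3)*π/3.
Ratio ||u||_L² / ||u'||_L² = 3/(4*π).
Sharp Poincaré constant on H^1_0(0, 3/2) is C_P = L/π = 3/(2*π), achieved by sin(2*π/3·x).
This is the k = 2 harmonic; the ratio L/(kπ) is strictly less than C_P = L/π, consistent with the sharp inequality ||u||_L² ≤ C_P ||u'||_L².


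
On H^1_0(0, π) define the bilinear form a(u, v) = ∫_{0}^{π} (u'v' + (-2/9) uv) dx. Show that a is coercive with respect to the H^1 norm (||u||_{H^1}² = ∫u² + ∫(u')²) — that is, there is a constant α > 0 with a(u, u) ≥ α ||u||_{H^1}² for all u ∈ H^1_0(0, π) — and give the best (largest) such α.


α = 7/18

Coercivity of a(·,·) on H^1_0(0, π) means a(u, u) ≥ α ||u||_{H^1}² for every u ∈ H^1_0.
The interval has length L = π, and Poincaré/coercivity depend only on L. Here a(u, u) = ∫(u')² + (-2/9)·∫u².
Here c = -2/9 < 0 with |c| < (π/L)² = 1, so coercivity still holds. The condition a(u,u) ≥ α||u||_{H^1}² reads (1−α)∫(u')² ≥ (α−c)∫u². Any admissible α is ≤ 1 (rapidly oscillating u have ∫u²/∫(u')² → 0), and α = 1 would force 0 ≥ (1−c)∫u², impossible since c < 1; so 1−α > 0. By the sharp Poincaré inequality on H^1_0 of an interval of length L, ∫(u')² ≥ (π/L)²∫u² with equality for the first sine mode sin(π(x−x₀)/L) (x₀ the left endpoint), so the inequality holds for all u iff (1−α)(π/L)² ≥ α − c, i.e. α ≤ ((π/L)² + c)/((π/L)² + 1) = (1 + c(L/π)²)/(1 + (L/π)²). (Direct route, valid since c ≤ 0: Poincaré gives c∫u² ≥ c(L/π)²∫(u')², so a(u,u) ≥ (1 + c(L/π)²)∫(u')², while ||u||_{H^1}² ≤ (1 + (L/π)²)∫(u')²; dividing yields the same α.) With (π/L)² = 1 and c = -2/9, the largest admissible constant is α = ((π/L)² + c)/((π/L)² + 1).
Simplifying, α = 7/18.


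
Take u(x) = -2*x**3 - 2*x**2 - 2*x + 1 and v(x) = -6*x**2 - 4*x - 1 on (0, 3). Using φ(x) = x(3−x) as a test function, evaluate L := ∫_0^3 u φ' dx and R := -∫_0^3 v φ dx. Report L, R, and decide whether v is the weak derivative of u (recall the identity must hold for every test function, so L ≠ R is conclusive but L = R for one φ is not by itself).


LHS = 1089/10, RHS = 522/5. No, v is not the weak derivative of u.

u(x) = -2*x**3 - 2*x**2 - 2*x + 1, classical derivative u'(x) = -6*x**2 - 4*x - 2.
φ(x) = x(3−x), so φ'(x) = 3 - 2*x.
Note φ(0) = φ(3) = 0, so the boundary term u·φ vanishes.
LHS = ∫_0^3 u(x) φ'(x) dx = ∫_0^3 (4*x^4 - 2*x^3 - 2*x^2 - 8*x + 3) dx. Term by term:
  ∫_0^3 4*x^4 dx = 972/5;  ∫_0^3 -2*x^3 dx = -81/2;  ∫_0^3 -2*x^2 dx = -18;
  ∫_0^3 -8*x dx = -36;  ∫_0^3 3 dx = 9.
Sum: 972/5 − 81/2 − 18 − 36 + 9 = 1089/10.
So LHS = 1089/10.
∫_0^3 v(x) φ(x) dx = ∫_0^3 (6*x^4 - 14*x^3 - 11*x^2 - 3*x) dx. Term by term:
  ∫_0^3 6*x^4 dx = 1458/5;  ∫_0^3 -14*x^3 dx = -567/2;  ∫_0^3 -11*x^2 dx = -99;
  ∫_0^3 -3*x dx = -27/2.
Sum: 1458/5 − 567/2 − 99 − 27/2 = -522/5.
So RHS = -∫_0^3 v(x) φ(x) dx = 522/5.
LHS − RHS = 9/2 ≠ 0, so the identity fails.
(For a valid weak derivative the identity must hold for EVERY test function, in particular this one. The failure shows v is NOT the weak derivative of u.)
Correct weak derivative would be u'(x) = -6*x**2 - 4*x - 2.


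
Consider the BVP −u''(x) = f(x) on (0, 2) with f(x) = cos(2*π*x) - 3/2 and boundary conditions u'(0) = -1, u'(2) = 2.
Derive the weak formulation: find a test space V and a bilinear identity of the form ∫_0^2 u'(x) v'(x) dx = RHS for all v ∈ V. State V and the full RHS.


V = H^1(0, 2) (v unrestricted at boundary; u is determined up to an additive constant); weak form: ∫_0^2 u'v' dx = ∫_0^2 (cos(2*π*x) - 3/2) v dx + 2·v(2) + v(0) for all v ∈ V.

Multiply both sides by a test function v and integrate from 0 to 2:
  ∫_0^2 −u''(x) v(x) dx = ∫_0^2 f(x) v(x) dx.
Integrate the LHS by parts once:
  ∫_0^2 −u'' v dx = −[u'(x) v(x)]_0^2 + ∫_0^2 u'(x) v'(x) dx.
Thus ∫_0^2 u'(x) v'(x) dx = ∫_0^2 f(x) v(x) dx + [u'(x) v(x)]_0^2.
Choose V so that boundary terms are either known or forced to vanish.
u has inhomogeneous Neumann u'(0) = -1, u'(2) = 2. [u' v]_0^2 = (2)·v(2) − (-1)·v(0) = 2·v(2) + v(0). Take V = H^1(0, 2); boundary term becomes part of RHS.
Weak formulation: find u (satisfying any essential BC) such that ∫_0^2 u'(x) v'(x) dx = ∫_0^2 f v dx + 2·v(2) + v(0) for all v ∈ V (Neumann data are natural BCs: they enter the RHS as boundary terms).
Substituting f(x) = cos(2*π*x) - 3/2, the right-hand side is ∫_0^2 (cos(2*π*x) - 3/2) v dx + 2·v(2) + v(0).
Compatibility check (pure Neumann): taking v ≡ 1 ∈ V gives 0 = ∫_0^2 f dx + (2) − (-1), i.e. ∫_0^2 f dx must equal u'(0) − u'(2) = -3. Indeed ∫_0^2 (cos(2*π*x) - 3/2) dx = -3, so the data are compatible. The solution is then unique only up to an additive constant (fix it e.g. by requiring ∫_0^2 u dx = 0).


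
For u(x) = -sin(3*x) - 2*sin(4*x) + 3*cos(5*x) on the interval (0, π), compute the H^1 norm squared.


||u||_{H^1(0,π)}^2 = 832/3 + 156*π

u'(x) = -15*sin(5*x) - 3*cos(3*x) - 8*cos(4*x).
Expand u² and (u')² and integrate term by term on (0, π), using: for integers n ≥ 1, ∫_0^π sin²(nx) dx = ∫_0^π cos²(nx) dx = π/2; for n ≠ n', ∫_0^π sin(nx)sin(n'x) dx = ∫_0^π cos(nx)cos(n'x) dx = 0; and by product-to-sum, ∫_0^π sin(nx)cos(n'x) dx = ½∫_0^π [sin((n+n')x) + sin((n−n')x)] dx, which is 0 when n+n' is even and 2n/(n²−n'²) when n+n' is odd (it need not vanish on (0, π)).
  u² squared terms: (-1)²·∫sin(3x)² dx = 1·π/2 = π/2;  (-2)²·∫sin(4x)² dx = 4·π/2 = 2*π;  (3)²·∫cos(5x)² dx = 9·π/2 = 9*π/2.
  u² cross terms: 2·(-1)·(-2)·∫sin(3x)·sin(4x) dx = 4·(0) = 0;  2·(-1)·(3)·∫sin(3x)·cos(5x) dx = -6·(0) = 0;  2·(-2)·(3)·∫sin(4x)·cos(5x) dx = -12·(-8/9) = 32/3.
  So ∫_0^π u² dx = π/2 + 2*π + 9*π/2 + 0 + 0 + 32/3 = 32/3 + 7*π.
  (u')² squared terms: (-15)²·∫sin(5x)² dx = 225·π/2 = 225*π/2;  (-8)²·∫cos(4x)² dx = 64·π/2 = 32*π;  (-3)²·∫cos(3x)² dx = 9·π/2 = 9*π/2.
  (u')² cross terms: 2·(-15)·(-8)·∫sin(5x)·cos(4x) dx = 240·(10/9) = 800/3;  2·(-15)·(-3)·∫sin(5x)·cos(3x) dx = 90·(0) = 0;  2·(-8)·(-3)·∫cos(4x)·cos(3x) dx = 48·(0) = 0.
  So ∫_0^π (u')² dx = 225*π/2 + 32*π + 9*π/2 + 800/3 + 0 + 0 = 800/3 + 149*π.
||u||_{H^1}^2 = (32/3 + 7*π) + (800/3 + 149*π) = 832/3 + 156*π.


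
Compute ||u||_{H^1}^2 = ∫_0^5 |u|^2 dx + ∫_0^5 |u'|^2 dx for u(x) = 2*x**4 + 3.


||u||_{H^1}^2 = 100162835/63

The H^1 norm (squared) on an interval (0, L) is
  ||u||_{H^1}^2 = ∫_0^L u(x)^2 dx + ∫_0^L u'(x)^2 dx.
Compute u'(x) = 8*x**3.
Then u(x)^2 = 4*x**8 + 12*x**4 + 9 and u'(x)^2 = 64*x**6.
Integrate each monomial from 0 to 5 using ∫_0^5 c·x^n dx = c·5^(n+1)/(n+1):
  ∫_0^5 u(x)^2 dx = ∫_0^5 (4*x^8 + 12*x^4 + 9) dx. Term by term:
    ∫_0^5 4*x^8 dx = 7812500/9;  ∫_0^5 12*x^4 dx = 7500;  ∫_0^5 9 dx = 45.
  Sum: 7812500/9 + 7500 + 45 = 7880405/9.
  ∫_0^5 u'(x)^2 dx = ∫_0^5 (64*x^6) dx. Term by term:
    ∫_0^5 64*x^6 dx = 5000000/7.
Adding: ||u||_{H^1}^2 = 7880405/9 + 5000000/7 = 100162835/63.


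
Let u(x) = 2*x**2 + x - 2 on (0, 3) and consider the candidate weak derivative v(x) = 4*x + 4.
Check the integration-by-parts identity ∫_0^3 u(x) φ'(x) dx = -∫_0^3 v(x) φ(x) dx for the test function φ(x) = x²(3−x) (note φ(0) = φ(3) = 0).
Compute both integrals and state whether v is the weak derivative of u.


LHS = -1107/20, RHS = -378/5. No, v is not the weak derivative of u.

u(x) = 2*x**2 + x - 2, classical derivative u'(x) = 4*x + 1.
φ(x) = x²(3−x), so φ'(x) = 3*x*(2 - x).
Note φ(0) = φ(3) = 0, so the boundary term u·φ vanishes.
LHS = ∫_0^3 u(x) φ'(x) dx = ∫_0^3 (-6*x^4 + 9*x^3 + 12*x^2 - 12*x) dx. Term by term:
  ∫_0^3 -6*x^4 dx = -1458/5;  ∫_0^3 9*x^3 dx = 729/4;  ∫_0^3 12*x^2 dx = 108;
  ∫_0^3 -12*x dx = -54.
Sum: -1458/5 + 729/4 + 108 − 54 = -1107/20.
So LHS = -1107/20.
∫_0^3 v(x) φ(x) dx = ∫_0^3 (-4*x^4 + 8*x^3 + 12*x^2) dx. Term by term:
  ∫_0^3 -4*x^4 dx = -972/5;  ∫_0^3 8*x^3 dx = 162;  ∫_0^3 12*x^2 dx = 108.
Sum: -972/5 + 162 + 108 = 378/5.
So RHS = -∫_0^3 v(x) φ(x) dx = -378/5.
LHS − RHS = 81/4 ≠ 0, so the identity fails.
(For a valid weak derivative the identity must hold for EVERY test function, in particular this one. The failure shows v is NOT the weak derivative of u.)
Correct weak derivative would be u'(x) = 4*x + 1.


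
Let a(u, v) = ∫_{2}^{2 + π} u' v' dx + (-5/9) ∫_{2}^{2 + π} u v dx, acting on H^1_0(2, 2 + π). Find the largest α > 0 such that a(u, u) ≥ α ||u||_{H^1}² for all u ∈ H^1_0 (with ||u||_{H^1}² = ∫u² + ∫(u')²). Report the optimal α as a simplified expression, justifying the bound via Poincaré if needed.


α = 2/9

Coercivity of a(·,·) on H^1_0(2, 2 + π) means a(u, u) ≥ α ||u||_{H^1}² for every u ∈ H^1_0.
The interval has length L = π, and Poincaré/coercivity depend only on L. Here a(u, u) = ∫(u')² + (-5/9)·∫u².
Here c = -5/9 < 0 with |c| < (π/L)² = 1, so coercivity still holds. The condition a(u,u) ≥ α||u||_{H^1}² reads (1−α)∫(u')² ≥ (α−c)∫u². Any admissible α is ≤ 1 (rapidly oscillating u have ∫u²/∫(u')² → 0), and α = 1 would force 0 ≥ (1−c)∫u², impossible since c < 1; so 1−α > 0. By the sharp Poincaré inequality on H^1_0 of an interval of length L, ∫(u')² ≥ (π/L)²∫u² with equality for the first sine mode sin(π(x−x₀)/L) (x₀ the left endpoint), so the inequality holds for all u iff (1−α)(π/L)² ≥ α − c, i.e. α ≤ ((π/L)² + c)/((π/L)² + 1) = (1 + c(L/π)²)/(1 + (L/π)²). (Direct route, valid since c ≤ 0: Poincaré gives c∫u² ≥ c(L/π)²∫(u')², so a(u,u) ≥ (1 + c(L/π)²)∫(u')², while ||u||_{H^1}² ≤ (1 + (L/π)²)∫(u')²; dividing yields the same α.) With (π/L)² = 1 and c = -5/9, the largest admissible constant is α = ((π/L)² + c)/((π/L)² + 1).
Simplifying, α = 2/9.


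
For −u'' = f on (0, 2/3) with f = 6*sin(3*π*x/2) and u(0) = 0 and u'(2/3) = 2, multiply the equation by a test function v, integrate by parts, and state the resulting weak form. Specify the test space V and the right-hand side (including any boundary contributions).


V = {v ∈ H^1(0, 2/3) : v(0) = 0} (test functions vanish at x = 0 where u is specified); weak form: ∫_0^2/3 u'v' dx = ∫_0^2/3 (6*sin(3*π*x/2)) v dx + 2·v(2/3) for all v ∈ V.

Multiply both sides by a test function v and integrate from 0 to 2/3:
  ∫_0^2/3 −u''(x) v(x) dx = ∫_0^2/3 f(x) v(x) dx.
Integrate the LHS by parts once:
  ∫_0^2/3 −u'' v dx = −[u'(x) v(x)]_0^2/3 + ∫_0^2/3 u'(x) v'(x) dx.
Thus ∫_0^2/3 u'(x) v'(x) dx = ∫_0^2/3 f(x) v(x) dx + [u'(x) v(x)]_0^2/3.
Choose V so that boundary terms are either known or forced to vanish.
Mixed BC: u(0) = 0 (Dirichlet) and u'(2/3) = 2 (Neumann). Define V = {v ∈ H^1(0, 2/3) : v(0) = 0}. Then [u' v]_0^2/3 = u'(2/3)·v(2/3) − u'(0)·0 = 2·v(2/3).
Weak formulation: find u (satisfying any essential BC) such that ∫_0^2/3 u'(x) v'(x) dx = ∫_0^2/3 f v dx + 2·v(2/3) for all v ∈ V (Dirichlet at 0 absorbed into V; Neumann datum at x = 2/3 contributes the boundary term).
Substituting f(x) = 6*sin(3*π*x/2), the right-hand side is ∫_0^2/3 (6*sin(3*π*x/2)) v dx + 2·v(2/3).


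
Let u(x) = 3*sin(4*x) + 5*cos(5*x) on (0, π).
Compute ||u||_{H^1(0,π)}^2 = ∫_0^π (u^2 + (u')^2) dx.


||u||_{H^1(0,π)}^2 = -2080/3 + 803*π/2

u'(x) = -25*sin(5*x) + 12*cos(4*x).
Expand u² and (u')² and integrate term by term on (0, π), using: for integers n ≥ 1, ∫_0^π sin²(nx) dx = ∫_0^π cos²(nx) dx = π/2; for n ≠ n', ∫_0^π sin(nx)sin(n'x) dx = ∫_0^π cos(nx)cos(n'x) dx = 0; and by product-to-sum, ∫_0^π sin(nx)cos(n'x) dx = ½∫_0^π [sin((n+n')x) + sin((n−n')x)] dx, which is 0 when n+n' is even and 2n/(n²−n'²) when n+n' is odd (it need not vanish on (0, π)).
  u² squared terms: (3)²·∫sin(4x)² dx = 9·π/2 = 9*π/2;  (5)²·∫cos(5x)² dx = 25·π/2 = 25*π/2.
  u² cross terms: 2·(3)·(5)·∫sin(4x)·cos(5x) dx = 30·(-8/9) = -80/3.
  So ∫_0^π u² dx = 9*π/2 + 25*π/2 − 80/3 = -80/3 + 17*π.
  (u')² squared terms: (-25)²·∫sin(5x)² dx = 625·π/2 = 625*π/2;  (12)²·∫cos(4x)² dx = 144·π/2 = 72*π.
  (u')² cross terms: 2·(-25)·(12)·∫sin(5x)·cos(4x) dx = -600·(10/9) = -2000/3.
  So ∫_0^π (u')² dx = 625*π/2 + 72*π − 2000/3 = -2000/3 + 769*π/2.
||u||_{H^1}^2 = (-80/3 + 17*π) + (-2000/3 + 769*π/2) = -2080/3 + 803*π/2.


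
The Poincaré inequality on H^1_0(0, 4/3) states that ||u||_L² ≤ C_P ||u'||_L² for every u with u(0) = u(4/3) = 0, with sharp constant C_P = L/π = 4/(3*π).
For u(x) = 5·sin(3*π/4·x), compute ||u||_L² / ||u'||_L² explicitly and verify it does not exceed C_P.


||u||_L² / ||u'||_L² = 4/(3*π) = C_P.

u(x) = 5·sin(3*π/4·x), so u'(x) = 15*π*cos(3*π*x/4)/4.
Writing u(x) = A·sin(kπx/L) with A = 5 and k = 1, use ∫_0^L sin²(kπx/L) dx = L/2 and ∫_0^L cos²(kπx/L) dx = L/2.
u² = 25·sin²(3*π/4·x) and (u')² = 225*π^2/16·cos²(3*π/4·x), and each of sin², cos² integrates to L/2 = 2/3 over (0, 4/3).
∫_0^4/3 u² dx = 50/3, so ||u||_L² = 5*sqrt(6)/3.
∫_0^4/3 (u')² dx = 75*π^2/8, so ||u'||_L² = 5*sqrt(6)*π/4.
Ratio ||u||_L² / ||u'||_L² = 4/(3*π).
Sharp Poincaré constant on H^1_0(0, 4/3) is C_P = L/π = 4/(3*π), achieved by sin(3*π/4·x).
This is the k = 1 eigenfunction (up to amplitude), so the ratio equals the sharp Poincaré constant exactly.


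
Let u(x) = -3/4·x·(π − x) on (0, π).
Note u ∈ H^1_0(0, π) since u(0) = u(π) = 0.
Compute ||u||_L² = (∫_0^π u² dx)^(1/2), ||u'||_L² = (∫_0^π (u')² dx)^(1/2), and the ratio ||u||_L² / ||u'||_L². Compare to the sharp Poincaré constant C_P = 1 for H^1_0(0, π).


||u||_L² / ||u'||_L² = sqrt(10)*π/10 < C_P = 1.

u(x) = -3/4·x·(π − x), so u'(x) = 3*x/2 - 3*π/4.
u(x) = -3/4·x·(π − x) vanishes at x = 0 and x = π, so u ∈ H^1_0(0, π). Differentiate via the product rule and integrate the resulting polynomials term by term.
  ∫_0^π u² dx = ∫_0^π (9*x^4/16 - 9*π*x^3/8 + 9*π^2*x^2/16) dx. Term by term:
    ∫_0^π 9*x^4/16 dx = 9*π^5/80;  ∫_0^π -9*π*x^3/8 dx = -9*π^5/32;  ∫_0^π 9*π^2*x^2/16 dx = 3*π^5/16.
  Sum: 9*π^5/80 − 9*π^5/32 + 3*π^5/16 = 3*π^5/160.
  ∫_0^π (u')² dx = ∫_0^π (9*x^2/4 - 9*π*x/4 + 9*π^2/16) dx. Term by term:
    ∫_0^π 9*x^2/4 dx = 3*π^3/4;  ∫_0^π -9*π*x/4 dx = -9*π^3/8;  ∫_0^π 9*π^2/16 dx = 9*π^3/16.
  Sum: 3*π^3/4 − 9*π^3/8 + 9*π^3/16 = 3*π^3/16.
∫_0^π u² dx = 3*π^5/160, so ||u||_L² = sqrt(30)*π^(5/2)/40.
∫_0^π (u')² dx = 3*π^3/16, so ||u'||_L² = sqrt(3)*π^(3/2)/4.
Ratio ||u||_L² / ||u'||_L² = sqrt(10)*π/10.
Sharp Poincaré constant on H^1_0(0, π) is C_P = L/π = 1, achieved by sin(x).
A polynomial bump cannot attain the sharp Poincaré constant (only the first sine eigenfunction does), so the ratio is strictly less than C_P, consistent with ||u||_L² ≤ C_P ||u'||_L².


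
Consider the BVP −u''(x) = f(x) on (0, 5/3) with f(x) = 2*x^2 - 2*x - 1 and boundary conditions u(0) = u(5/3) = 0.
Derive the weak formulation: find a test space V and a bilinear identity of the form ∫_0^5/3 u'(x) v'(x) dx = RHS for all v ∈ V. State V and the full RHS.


V = H^1_0(0, 5/3) (so v(0) = v(5/3) = 0); weak form: ∫_0^5/3 u'v' dx = ∫_0^5/3 (2*x^2 - 2*x - 1) v dx for all v ∈ V.

Multiply both sides by a test function v and integrate from 0 to 5/3:
  ∫_0^5/3 −u''(x) v(x) dx = ∫_0^5/3 f(x) v(x) dx.
Integrate the LHS by parts once:
  ∫_0^5/3 −u'' v dx = −[u'(x) v(x)]_0^5/3 + ∫_0^5/3 u'(x) v'(x) dx.
Thus ∫_0^5/3 u'(x) v'(x) dx = ∫_0^5/3 f(x) v(x) dx + [u'(x) v(x)]_0^5/3.
Choose V so that boundary terms are either known or forced to vanish.
u is Dirichlet: u(0) = u(5/3) = 0. Let V = H^1_0(0, 5/3); then v(0) = v(5/3) = 0, and [u' v]_0^5/3 = 0.
Weak formulation: find u (satisfying any essential BC) such that ∫_0^5/3 u'(x) v'(x) dx = ∫_0^5/3 f v dx for all v ∈ V.
Substituting f(x) = 2*x^2 - 2*x - 1, the right-hand side is ∫_0^5/3 (2*x^2 - 2*x - 1) v dx.


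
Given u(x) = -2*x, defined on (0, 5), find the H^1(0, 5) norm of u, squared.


||u||_{H^1}^2 = 560/3

The H^1 norm (squared) on an interval (0, L) is
  ||u||_{H^1}^2 = ∫_0^L u(x)^2 dx + ∫_0^L u'(x)^2 dx.
Compute u'(x) = -2.
Then u(x)^2 = 4*x**2 and u'(x)^2 = 4.
Integrate each monomial from 0 to 5 using ∫_0^5 c·x^n dx = c·5^(n+1)/(n+1):
  ∫_0^5 u(x)^2 dx = ∫_0^5 (4*x^2) dx. Term by term:
    ∫_0^5 4*x^2 dx = 500/3.
  ∫_0^5 u'(x)^2 dx = ∫_0^5 (4) dx. Term by term:
    ∫_0^5 4 dx = 20.
Adding: ||u||_{H^1}^2 = 500/3 + 20 = 560/3.


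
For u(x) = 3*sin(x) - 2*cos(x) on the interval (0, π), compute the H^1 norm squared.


||u||_{H^1(0,π)}^2 = 13*π

u'(x) = 2*sin(x) + 3*cos(x).
Expand u² and (u')² and integrate term by term on (0, π), using: for integers n ≥ 1, ∫_0^π sin²(nx) dx = ∫_0^π cos²(nx) dx = π/2; for n ≠ n', ∫_0^π sin(nx)sin(n'x) dx = ∫_0^π cos(nx)cos(n'x) dx = 0; and by product-to-sum, ∫_0^π sin(nx)cos(n'x) dx = ½∫_0^π [sin((n+n')x) + sin((n−n')x)] dx, which is 0 when n+n' is even and 2n/(n²−n'²) when n+n' is odd (it need not vanish on (0, π)).
  u² squared terms: (-2)²·∫cos(x)² dx = 4·π/2 = 2*π;  (3)²·∫sin(x)² dx = 9·π/2 = 9*π/2.
  u² cross terms: 2·(-2)·(3)·∫cos(x)·sin(x) dx = -12·(0) = 0.
  So ∫_0^π u² dx = 2*π + 9*π/2 + 0 = 13*π/2.
  (u')² squared terms: (2)²·∫sin(x)² dx = 4·π/2 = 2*π;  (3)²·∫cos(x)² dx = 9·π/2 = 9*π/2.
  (u')² cross terms: 2·(2)·(3)·∫sin(x)·cos(x) dx = 12·(0) = 0.
  So ∫_0^π (u')² dx = 2*π + 9*π/2 + 0 = 13*π/2.
||u||_{H^1}^2 = (13*π/2) + (13*π/2) = 13*π.


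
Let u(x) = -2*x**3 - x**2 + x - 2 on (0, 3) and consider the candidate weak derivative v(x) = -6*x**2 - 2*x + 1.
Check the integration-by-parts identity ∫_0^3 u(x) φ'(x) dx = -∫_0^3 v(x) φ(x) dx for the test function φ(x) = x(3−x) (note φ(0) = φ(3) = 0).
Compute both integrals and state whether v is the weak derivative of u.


LHS = 819/10, RHS = 819/10. Yes, v = u' weakly.

u(x) = -2*x**3 - x**2 + x - 2, classical derivative u'(x) = -6*x**2 - 2*x + 1.
φ(x) = x(3−x), so φ'(x) = 3 - 2*x.
Note φ(0) = φ(3) = 0, so the boundary term u·φ vanishes.
LHS = ∫_0^3 u(x) φ'(x) dx = ∫_0^3 (4*x^4 - 4*x^3 - 5*x^2 + 7*x - 6) dx. Term by term:
  ∫_0^3 4*x^4 dx = 972/5;  ∫_0^3 -4*x^3 dx = -81;  ∫_0^3 -5*x^2 dx = -45;
  ∫_0^3 7*x dx = 63/2;  ∫_0^3 -6 dx = -18.
Sum: 972/5 − 81 − 45 + 63/2 − 18 = 819/10.
So LHS = 819/10.
∫_0^3 v(x) φ(x) dx = ∫_0^3 (6*x^4 - 16*x^3 - 7*x^2 + 3*x) dx. Term by term:
  ∫_0^3 6*x^4 dx = 1458/5;  ∫_0^3 -16*x^3 dx = -324;  ∫_0^3 -7*x^2 dx = -63;
  ∫_0^3 3*x dx = 27/2.
Sum: 1458/5 − 324 − 63 + 27/2 = -819/10.
So RHS = -∫_0^3 v(x) φ(x) dx = 819/10.
LHS = RHS, so the identity holds for this test φ.
Moreover u is smooth here and v(x) = u'(x) = -6*x**2 - 2*x + 1 pointwise, so the identity holds for every test function. Hence v is the weak derivative of u.


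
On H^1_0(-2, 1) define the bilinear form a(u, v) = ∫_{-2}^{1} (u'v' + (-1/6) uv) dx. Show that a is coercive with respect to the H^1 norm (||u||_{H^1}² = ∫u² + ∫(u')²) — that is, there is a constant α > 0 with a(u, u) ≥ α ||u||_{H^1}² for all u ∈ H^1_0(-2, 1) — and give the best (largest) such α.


α = (-3/2 + π^2)/(9 + π^2)

Coercivity of a(·,·) on H^1_0(-2, 1) means a(u, u) ≥ α ||u||_{H^1}² for every u ∈ H^1_0.
The interval has length L = 3, and Poincaré/coercivity depend only on L. Here a(u, u) = ∫(u')² + (-1/6)·∫u².
Here c = -1/6 < 0 with |c| < (π/L)² = π^2/9, so coercivity still holds. The condition a(u,u) ≥ α||u||_{H^1}² reads (1−α)∫(u')² ≥ (α−c)∫u². Any admissible α is ≤ 1 (rapidly oscillating u have ∫u²/∫(u')² → 0), and α = 1 would force 0 ≥ (1−c)∫u², impossible since c < 1; so 1−α > 0. By the sharp Poincaré inequality on H^1_0 of an interval of length L, ∫(u')² ≥ (π/L)²∫u² with equality for the first sine mode sin(π(x−x₀)/L) (x₀ the left endpoint), so the inequality holds for all u iff (1−α)(π/L)² ≥ α − c, i.e. α ≤ ((π/L)² + c)/((π/L)² + 1) = (1 + c(L/π)²)/(1 + (L/π)²). (Direct route, valid since c ≤ 0: Poincaré gives c∫u² ≥ c(L/π)²∫(u')², so a(u,u) ≥ (1 + c(L/π)²)∫(u')², while ||u||_{H^1}² ≤ (1 + (L/π)²)∫(u')²; dividing yields the same α.) With (π/L)² = π^2/9 and c = -1/6, the largest admissible constant is α = ((π/L)² + c)/((π/L)² + 1).
Simplifying, α = (-3/2 + π^2)/(9 + π^2).


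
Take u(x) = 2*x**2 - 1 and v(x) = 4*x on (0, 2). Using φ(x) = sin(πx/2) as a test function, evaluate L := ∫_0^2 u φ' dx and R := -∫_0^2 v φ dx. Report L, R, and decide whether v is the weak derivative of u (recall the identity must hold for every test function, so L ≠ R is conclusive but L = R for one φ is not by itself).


LHS = -16/π, RHS = -16/π. Yes, v = u' weakly.

u(x) = 2*x**2 - 1, classical derivative u'(x) = 4*x.
φ(x) = sin(πx/2), so φ'(x) = π*cos(π*x/2)/2.
Note φ(0) = φ(2) = 0, so the boundary term u·φ vanishes.
LHS = ∫_0^2 u(x) φ'(x) dx = ∫_0^2 (π*x^2*cos(π*x/2) - π*cos(π*x/2)/2) dx. Term by term:
  ∫_0^2 -π*cos(π*x/2)/2 dx = 0;  ∫_0^2 π*x^2*cos(π*x/2) dx = -16/π.
Sum: 0 − 16/π = -16/π.
So LHS = -16/π.
∫_0^2 v(x) φ(x) dx = ∫_0^2 (4*x*sin(π*x/2)) dx. Term by term:
  ∫_0^2 4*x*sin(π*x/2) dx = 16/π.
So RHS = -∫_0^2 v(x) φ(x) dx = -16/π.
LHS = RHS, so the identity holds for this test φ.
Moreover u is smooth here and v(x) = u'(x) = 4*x pointwise, so the identity holds for every test function. Hence v is the weak derivative of u.


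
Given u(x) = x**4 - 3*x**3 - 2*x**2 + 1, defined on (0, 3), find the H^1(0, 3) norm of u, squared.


||u||_{H^1}^2 = 2631/4

The H^1 norm (squared) on an interval (0, L) is
  ||u||_{H^1}^2 = ∫_0^L u(x)^2 dx + ∫_0^L u'(x)^2 dx.
Compute u'(x) = 4*x**3 - 9*x**2 - 4*x.
Then u(x)^2 = x**8 - 6*x**7 + 5*x**6 + 12*x**5 + 6*x**4 - 6*x**3 - 4*x**2 + 1 and u'(x)^2 = 16*x**6 - 72*x**5 + 49*x**4 + 72*x**3 + 16*x**2.
Integrate each monomial from 0 to 3 using ∫_0^3 c·x^n dx = c·3^(n+1)/(n+1):
  ∫_0^3 u(x)^2 dx = ∫_0^3 (x^8 - 6*x^7 + 5*x^6 + 12*x^5 + 6*x^4 - 6*x^3 - 4*x^2 + 1) dx. Term by term:
    ∫_0^3 x^8 dx = 2187;  ∫_0^3 -6*x^7 dx = -19683/4;  ∫_0^3 5*x^6 dx = 10935/7;
    ∫_0^3 12*x^5 dx = 1458;  ∫_0^3 6*x^4 dx = 1458/5;  ∫_0^3 -6*x^3 dx = -243/2;
    ∫_0^3 -4*x^2 dx = -36;  ∫_0^3 1 dx = 3.
  Sum: 2187 − 19683/4 + 10935/7 + 1458 + 1458/5 − 243/2 − 36 + 3 = 59289/140.
  ∫_0^3 u'(x)^2 dx = ∫_0^3 (16*x^6 - 72*x^5 + 49*x^4 + 72*x^3 + 16*x^2) dx. Term by term:
    ∫_0^3 16*x^6 dx = 34992/7;  ∫_0^3 -72*x^5 dx = -8748;  ∫_0^3 49*x^4 dx = 11907/5;
    ∫_0^3 72*x^3 dx = 1458;  ∫_0^3 16*x^2 dx = 144.
  Sum: 34992/7 − 8748 + 11907/5 + 1458 + 144 = 8199/35.
Adding: ||u||_{H^1}^2 = 59289/140 + 8199/35 = 2631/4.
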